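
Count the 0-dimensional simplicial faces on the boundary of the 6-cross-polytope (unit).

An n-cross-polytope has 2^(k+1)·C(n,k+1) k-faces. Here 2^1·C(6,1) = 2·6 = 12.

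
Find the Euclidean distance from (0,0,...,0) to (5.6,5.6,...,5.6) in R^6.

Diagonal = √6 · 5.6 ≈ 13.7171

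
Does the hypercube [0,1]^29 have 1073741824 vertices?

False. The 29-cube has 2^29 = 536870912 vertices.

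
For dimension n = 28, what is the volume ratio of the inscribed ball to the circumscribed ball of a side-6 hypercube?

V_in/V_out = n^(-n/2) = 28^(-28/2) ≈ 5.49272e-21.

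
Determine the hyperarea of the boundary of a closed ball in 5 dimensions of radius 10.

S_5(10) = 2·π^(5/2)·(10)^4 / Γ(5/2) = 80000·π^2/3 ≈ 263189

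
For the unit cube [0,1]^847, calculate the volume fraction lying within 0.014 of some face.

1 - (1 - 2·0.014)^847 = 1 - 0.972^847 ≈ 1 - 3.575e-11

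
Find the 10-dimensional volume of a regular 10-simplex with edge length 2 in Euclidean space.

V = (2^10 / 10!) · √((10+1) / 2^10) ≈ 2.92471e-05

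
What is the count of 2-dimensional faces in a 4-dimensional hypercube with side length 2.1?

An n-cube has C(n,k)·2^(n-k) k-faces. Here C(4,2)·2^2 = 6·4 = 24.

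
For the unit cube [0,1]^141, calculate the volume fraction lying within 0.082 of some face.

The inner cube has side 1-2·0.082 = 0.836 and volume (0.836)^141 ≈ 1.074e-11, so the shell holds 1 - 1.074e-11 of the volume.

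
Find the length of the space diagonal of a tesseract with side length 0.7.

The space diagonal of an n-cube of side s is s√n. Here 0.7·√4 = 1.4.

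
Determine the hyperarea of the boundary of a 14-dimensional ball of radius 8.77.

S = n·V_n(r)/r = 14·V_14(8.77)/8.77 (volume-to-surface relation), giving 1.52315e+13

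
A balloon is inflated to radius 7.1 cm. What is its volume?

V_3(7.1) = π^(3/2) · (7.1)^3 / Γ(3/2 + 1) ≈ 1499.21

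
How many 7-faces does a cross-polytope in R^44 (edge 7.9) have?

An n-cross-polytope has 2^(k+1)·C(n,k+1) k-faces. Here 2^8·C(44,8) = 256·177232627 = 45371552512.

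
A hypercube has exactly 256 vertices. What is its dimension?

2^n = 256 ⇒ n = log_2(256) = 8.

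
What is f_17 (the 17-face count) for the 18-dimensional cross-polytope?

An n-cross-polytope has 2^(k+1)·C(n,k+1) k-faces. Here 2^18·C(18,18) = 262144·1 = 262144.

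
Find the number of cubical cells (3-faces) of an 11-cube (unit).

An n-cube has C(n,k)·2^(n-k) k-faces. Here C(11,3)·2^8 = 165·256 = 42240.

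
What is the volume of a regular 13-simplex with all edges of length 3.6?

V_13 = √(14) · 3.6^13 / (13! · 2^(13/2)) ≈ 0.000113246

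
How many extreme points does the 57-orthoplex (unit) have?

Number of vertices = 2n = 114.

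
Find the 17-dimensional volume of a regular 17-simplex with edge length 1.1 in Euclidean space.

V_17 = √(18) · 1.1^17 / (17! · 2^(17/2)) ≈ 1.66528e-16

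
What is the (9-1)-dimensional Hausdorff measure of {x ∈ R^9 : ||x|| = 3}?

S = n·V_n(r)/r = 9·V_9(3)/3 (volume-to-surface relation), giving 69984·π^4/35 ≈ 194774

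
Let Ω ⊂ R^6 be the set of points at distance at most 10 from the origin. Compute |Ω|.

V_6(10) = π^(6/2) · (10)^6 / Γ(6/2 + 1) = 500000·π^3/3 ≈ 5.16771e+06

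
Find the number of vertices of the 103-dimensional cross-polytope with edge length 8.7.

The 103-dimensional cross-polytope has 2n = 2·103 = 206 vertices.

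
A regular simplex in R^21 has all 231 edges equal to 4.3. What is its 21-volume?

V = (4.3^21 / 21!) · √((21+1) / 2^21) ≈ 1.27318e-09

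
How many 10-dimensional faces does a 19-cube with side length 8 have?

An n-cube has C(n,k)·2^(n-k) k-faces. Here C(19,10)·2^9 = 92378·512 = 47297536.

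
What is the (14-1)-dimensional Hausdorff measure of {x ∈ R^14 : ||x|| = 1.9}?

The surface area of an n-ball is 2π^(n/2) r^(n-1) / Γ(n/2). For n=14, r=1.9: 35281.2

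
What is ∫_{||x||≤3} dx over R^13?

V_13(3) = π^(13/2) · (3)^13 / Γ(13/2 + 1) = 7558272·π^6/5005 ≈ 1.45184e+06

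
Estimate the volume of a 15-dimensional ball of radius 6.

V = 1486016741376·π^7/25025 ≈ 1.79349e+11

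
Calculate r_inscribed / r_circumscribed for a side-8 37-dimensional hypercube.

Ratio = (s/2)/(s√37/2) = 37^(-1/2) ≈ 0.164399.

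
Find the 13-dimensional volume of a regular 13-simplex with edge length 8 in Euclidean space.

V = (8^13 / 13!) · √((13+1) / 2^13) ≈ 3.64971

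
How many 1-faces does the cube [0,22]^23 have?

An n-cube has n·2^(n-1) edges. With n = 23: 23·4194304 = 96468992.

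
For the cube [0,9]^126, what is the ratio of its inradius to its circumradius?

Ratio = (s/2)/(s√126/2) = 126^(-1/2) ≈ 0.0890871.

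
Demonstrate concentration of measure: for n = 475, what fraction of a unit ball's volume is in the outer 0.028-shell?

1 - (1-0.028)^475 ≈ 0.9999986149 ≈ 99.999861%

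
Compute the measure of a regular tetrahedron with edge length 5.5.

Volume = (√2/12) · 5.5³ = 19.6075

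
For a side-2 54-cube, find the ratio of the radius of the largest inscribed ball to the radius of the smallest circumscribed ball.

r_in / r_out = (2/2) / (2√54/2) = 1/√54 ≈ 0.136083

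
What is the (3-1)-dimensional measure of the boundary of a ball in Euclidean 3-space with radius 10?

The surface area of an n-ball is 2π^(n/2) r^(n-1) / Γ(n/2). For n=3, r=10: 4πr² = 4π·(10)² ≈ 1256.64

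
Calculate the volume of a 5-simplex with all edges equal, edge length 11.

V = (11^5 / 5!) · √((5+1) / 2^5) ≈ 581.143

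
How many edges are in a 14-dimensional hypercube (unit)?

Number of 1-faces = C(14,1) · 2^(14-1) = 14 · 8192 = 114688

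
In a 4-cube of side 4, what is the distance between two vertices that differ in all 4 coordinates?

The space diagonal of an n-cube of side s is s√n. Here 4·√4 = 8.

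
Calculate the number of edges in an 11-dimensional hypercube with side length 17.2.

Each of the 2^11 = 2048 vertices has degree 11; total edges = 11·2^11/2 = 11264.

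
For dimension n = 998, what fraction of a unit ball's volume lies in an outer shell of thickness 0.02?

1 - (1-0.02)^998 ≈ 0.9999999982 ≈ (100 - 1.75e-07)%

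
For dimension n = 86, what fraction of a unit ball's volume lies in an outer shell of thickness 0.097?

1 - (1-0.097)^86 ≈ 0.999845 ≈ 99.9845%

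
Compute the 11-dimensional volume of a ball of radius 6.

Volume = π^{11/2}·(6)^11/Γ(13/2) = 859963392·π^5/385 ≈ 6.83547e+08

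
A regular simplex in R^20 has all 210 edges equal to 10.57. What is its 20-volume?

V_20 = √(21) · 10.57^20 / (20! · 2^(20/2)) ≈ 0.557423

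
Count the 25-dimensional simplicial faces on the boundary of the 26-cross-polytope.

Number of 25-faces = 2^(25+1) · C(26,25+1) = 67108864 · 1 = 67108864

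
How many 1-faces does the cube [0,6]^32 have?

Each of the 2^32 = 4294967296 vertices has degree 32; total edges = 32·2^32/2 = 68719476736.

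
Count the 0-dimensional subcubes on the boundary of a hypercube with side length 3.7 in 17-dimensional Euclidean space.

f_0(17-cube) = (17 choose 0) · 2^17 = 131072.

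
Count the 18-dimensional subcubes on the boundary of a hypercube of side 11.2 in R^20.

Number of 18-faces = C(20,18) · 2^(20-18) = 190 · 4 = 760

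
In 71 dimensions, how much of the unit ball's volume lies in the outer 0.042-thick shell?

Shell fraction = 1 - (1-0.042)^71 ≈ 0.952472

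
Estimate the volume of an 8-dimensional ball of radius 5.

The n-ball volume is π^(n/2)·r^n/Γ(n/2+1). With n=8, r=5: V = 390625·π^4/24 ≈ 1.58543e+06.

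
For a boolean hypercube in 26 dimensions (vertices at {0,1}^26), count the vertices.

The 26-cube has 2^26 = 67108864 vertices.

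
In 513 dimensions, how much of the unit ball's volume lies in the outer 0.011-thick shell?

V(inner)/V(outer) = ((1-0.011)/1)^513 ≈ 0.003433, so the shell fraction is 0.996567.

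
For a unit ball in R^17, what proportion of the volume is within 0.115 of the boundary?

V(inner)/V(outer) = ((1-0.115)/1)^17 ≈ 0.1253, so the shell fraction is 0.874676.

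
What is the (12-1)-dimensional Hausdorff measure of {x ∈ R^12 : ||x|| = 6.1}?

The surface area of an n-ball is 2π^(n/2) r^(n-1) / Γ(n/2). For n=12, r=6.1: 6.9723e+09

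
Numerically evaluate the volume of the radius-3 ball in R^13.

Volume = π^{13/2}·(3)^13/Γ(15/2) = 7558272·π^6/5005 ≈ 1.45184e+06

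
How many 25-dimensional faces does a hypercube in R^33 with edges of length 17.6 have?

f_25(33-cube) = (33 choose 25) · 2^8 = 3554343936.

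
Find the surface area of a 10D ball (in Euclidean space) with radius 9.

S_10(9) = 2·π^(10/2)·(9)^9 / Γ(10/2) = 129140163·π^5/4 ≈ 9.87986e+09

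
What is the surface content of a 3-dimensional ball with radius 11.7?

S_3(11.7) = 2·π^(3/2)·(11.7)^2 / Γ(3/2) = 4πr² = 4π·(11.7)² ≈ 1720.21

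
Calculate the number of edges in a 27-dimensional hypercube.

An n-cube has n·2^(n-1) edges. With n = 27: 27·67108864 = 1811939328.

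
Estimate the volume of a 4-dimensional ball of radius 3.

Volume = π^{4/2}·(3)^4/Γ(3) = 81·π^2/2 ≈ 399.719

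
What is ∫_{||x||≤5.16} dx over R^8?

The n-ball volume is π^(n/2)·r^n/Γ(n/2+1). With n=8, r=5.16: V ≈ 2.03979e+06.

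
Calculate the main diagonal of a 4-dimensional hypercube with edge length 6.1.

The space diagonal of an n-cube of side s is s√n. Here 6.1·√4 = 12.2.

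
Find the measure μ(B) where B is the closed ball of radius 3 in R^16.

The n-ball volume is π^(n/2)·r^n/Γ(n/2+1). With n=16, r=3: V = 4782969·π^8/4480 ≈ 1.01302e+07.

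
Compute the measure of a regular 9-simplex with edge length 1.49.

For a regular n-simplex with edge a, V = (a^n / n!)·√((n+1)/2^n). With a=1.49, n=9: V ≈ 1.39405e-05.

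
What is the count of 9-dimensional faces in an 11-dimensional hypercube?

f_9(11-cube) = (11 choose 9) · 2^2 = 220.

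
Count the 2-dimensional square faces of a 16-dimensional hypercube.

Choose 2 of 16 axes to span the face (C(16,2) = 120 ways), then fix each of the remaining 14 coordinates at one of its two extreme values (2^14 = 16384 ways): 120·16384 = 1966080.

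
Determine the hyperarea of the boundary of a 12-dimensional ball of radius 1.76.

S_12(1.76) = 2·π^(12/2)·(1.76)^11 / Γ(12/2) ≈ 8042.43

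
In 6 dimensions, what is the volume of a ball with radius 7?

V = 117649·π^3/6 ≈ 607976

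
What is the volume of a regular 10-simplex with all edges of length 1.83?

For a regular n-simplex with edge a, V = (a^n / n!)·√((n+1)/2^n). With a=1.83, n=10: V ≈ 1.20308e-05.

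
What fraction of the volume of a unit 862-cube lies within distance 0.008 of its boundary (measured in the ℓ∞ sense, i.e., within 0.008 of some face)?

1 - (1 - 2·0.008)^862 = 1 - 0.984^862 ≈ 0.9999990843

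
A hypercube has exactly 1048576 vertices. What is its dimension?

Since 2^n = 1048576, we have n = 20.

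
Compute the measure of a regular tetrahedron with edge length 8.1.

Volume = (√2/12) · 8.1³ = 62.6309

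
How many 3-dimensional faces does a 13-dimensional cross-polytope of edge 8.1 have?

f_3(13-orthoplex) = 2^4 · (13 choose 4) = 11440.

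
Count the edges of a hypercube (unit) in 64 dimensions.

An n-cube has n·2^(n-1) edges. With n = 64: 64·9223372036854775808 = 590295810358705651712.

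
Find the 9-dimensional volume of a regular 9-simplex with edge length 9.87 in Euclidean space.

V_9 = √(10) · 9.87^9 / (9! · 2^(9/2)) ≈ 342.339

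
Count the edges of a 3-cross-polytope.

An n-cross-polytope has 2^(k+1)·C(n,k+1) k-faces. Here 2^2·C(3,2) = 4·3 = 12.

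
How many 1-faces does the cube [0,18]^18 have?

Each of the 2^18 = 262144 vertices has degree 18; total edges = 18·2^18/2 = 2359296.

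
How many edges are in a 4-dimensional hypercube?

Choose 1 of 4 axes to span the face (C(4,1) = 4 ways), then fix each of the remaining 3 coordinates at one of its two extreme values (2^3 = 8 ways): 4·8 = 32.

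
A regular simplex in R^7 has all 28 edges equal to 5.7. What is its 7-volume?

V_7 = √(8) · 5.7^7 / (7! · 2^(7/2)) ≈ 9.69691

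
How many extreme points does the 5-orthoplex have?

An n-cross-polytope has 2n vertices; here n = 5, giving 10.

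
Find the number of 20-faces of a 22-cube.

Number of 20-faces = C(22,20) · 2^(22-20) = 231 · 4 = 924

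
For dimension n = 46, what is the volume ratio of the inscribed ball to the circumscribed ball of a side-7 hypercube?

V_in / V_out = (r_in/r_out)^46 = (1/√46)^46 = 46^(-46/2) ≈ 5.70913e-39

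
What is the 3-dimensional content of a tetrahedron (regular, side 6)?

Volume = (√2/12) · 6³ = 25.4558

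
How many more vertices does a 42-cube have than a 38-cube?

The 42-cube has 2^42 = 4398046511104 vertices. The 38-cube has 2^38 = 274877906944 vertices. Difference: 4398046511104 - 274877906944 = 4123168604160.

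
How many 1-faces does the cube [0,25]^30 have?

The 30-cube has n·2^(n-1) = 30·2^29 = 30·536870912 = 16106127360 edges.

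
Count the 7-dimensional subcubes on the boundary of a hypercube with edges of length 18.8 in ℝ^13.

Number of 7-faces = C(13,7) · 2^(13-7) = 1716 · 64 = 109824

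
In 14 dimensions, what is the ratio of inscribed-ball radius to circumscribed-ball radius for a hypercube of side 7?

r_in / r_out = (7/2) / (7√14/2) = 1/√14 ≈ 0.267261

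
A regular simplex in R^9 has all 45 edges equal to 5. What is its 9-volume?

V_9 = √(10) · 5^9 / (9! · 2^(9/2)) ≈ 0.752198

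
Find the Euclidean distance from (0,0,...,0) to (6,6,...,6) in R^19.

Diagonal = √19 · 6 ≈ 26.1534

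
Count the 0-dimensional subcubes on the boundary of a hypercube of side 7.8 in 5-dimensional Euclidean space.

Number of 0-faces = C(5,0) · 2^(5-0) = 1 · 32 = 32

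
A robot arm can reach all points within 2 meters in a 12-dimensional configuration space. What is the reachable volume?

The n-ball volume is π^(n/2)·r^n/Γ(n/2+1). With n=12, r=2: V = 256·π^6/45 ≈ 5469.24.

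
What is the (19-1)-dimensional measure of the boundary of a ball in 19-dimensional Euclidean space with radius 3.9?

S_19(3.9) = 2·π^(19/2)·(3.9)^18 / Γ(19/2) ≈ 3.85926e+10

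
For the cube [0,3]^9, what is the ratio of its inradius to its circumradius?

r_in = 3/2 (half the side); r_out = 3√9/2 (half the diagonal). Ratio = 1/√9 ≈ 0.333333.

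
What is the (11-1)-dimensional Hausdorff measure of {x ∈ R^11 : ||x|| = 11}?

S_11(11) = 2·π^(11/2)·(11)^10 / Γ(11/2) = 1659995174464·π^5/945 ≈ 5.37557e+11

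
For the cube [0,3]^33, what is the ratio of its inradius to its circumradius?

For an n-cube of any side s, the inradius is s/2 and the circumradius is s√n/2, so the ratio is 1/√33 ≈ 0.174078.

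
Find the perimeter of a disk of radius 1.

The surface area of an n-ball is 2π^(n/2) r^(n-1) / Γ(n/2). For n=2, r=1: 2πr = 2π·1 ≈ 6.28319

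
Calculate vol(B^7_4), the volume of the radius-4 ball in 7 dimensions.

V_7(4) = π^(7/2) · (4)^7 / Γ(7/2 + 1) = 262144·π^3/105 ≈ 77410.6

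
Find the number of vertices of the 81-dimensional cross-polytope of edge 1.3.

Number of vertices = 2n = 162.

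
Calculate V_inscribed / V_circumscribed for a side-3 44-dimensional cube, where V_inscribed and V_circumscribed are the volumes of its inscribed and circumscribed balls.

Volume scales as r^n, and r_in/r_out = 1/√44, giving (1/√44)^44 ≈ 6.98299e-37.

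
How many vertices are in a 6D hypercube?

An n-cube has C(n,k)·2^(n-k) k-faces. Here C(6,0)·2^6 = 1·64 = 64.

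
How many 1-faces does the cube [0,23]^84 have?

An n-cube has n·2^(n-1) edges. With n = 84: 84·9671406556917033397649408 = 812398150781030805402550272.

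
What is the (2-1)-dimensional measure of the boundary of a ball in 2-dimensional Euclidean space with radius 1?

|∂B_2(1)| = 2πr = 2π·1 ≈ 6.28319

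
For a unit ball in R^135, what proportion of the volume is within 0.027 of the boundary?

Shell fraction = 1 - (1-0.027)^135 ≈ 0.975155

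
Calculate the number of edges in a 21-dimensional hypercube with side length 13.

The 21-cube has n·2^(n-1) = 21·2^20 = 21·1048576 = 22020096 edges.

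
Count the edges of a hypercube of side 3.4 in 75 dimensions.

Number of 1-faces = C(75,1)·2^(75-1) = 75·18889465931478580854784 = 1416709944860893564108800.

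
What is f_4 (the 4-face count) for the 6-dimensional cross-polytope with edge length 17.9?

Each 4-face is the convex hull of 5 vertices, one chosen as ±e_i from each of 5 distinct axes: 2^5·C(6,5) = 192.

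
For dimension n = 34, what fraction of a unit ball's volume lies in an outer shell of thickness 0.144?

1 - (1-0.144)^34 ≈ 0.99494 ≈ 99.49%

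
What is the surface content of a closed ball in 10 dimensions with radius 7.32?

S = n·V_n(r)/r = 10·V_10(7.32)/7.32 (volume-to-surface relation), giving 1.53875e+09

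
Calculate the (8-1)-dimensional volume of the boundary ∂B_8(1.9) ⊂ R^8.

S = n·V_n(r)/r = 8·V_8(1.9)/1.9 (volume-to-surface relation), giving 2902.37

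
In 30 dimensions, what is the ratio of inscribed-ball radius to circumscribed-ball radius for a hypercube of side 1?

r_in = 1/2 (half the side); r_out = 1√30/2 (half the diagonal). Ratio = 1/√30 ≈ 0.182574.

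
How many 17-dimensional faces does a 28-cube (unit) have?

Choose 17 of 28 axes to span the face (C(28,17) = 21474180 ways), then fix each of the remaining 11 coordinates at one of its two extreme values (2^11 = 2048 ways): 21474180·2048 = 43979120640.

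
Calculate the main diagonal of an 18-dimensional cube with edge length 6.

Diagonal = √18 · 6 ≈ 25.4558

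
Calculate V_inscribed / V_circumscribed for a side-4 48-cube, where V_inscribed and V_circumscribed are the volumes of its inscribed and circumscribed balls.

Volume scales as r^n, and r_in/r_out = 1/√48, giving (1/√48)^48 ≈ 4.469e-41.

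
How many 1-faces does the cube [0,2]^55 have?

Each of the 2^55 = 36028797018963968 vertices has degree 55; total edges = 55·2^55/2 = 990791918021509120.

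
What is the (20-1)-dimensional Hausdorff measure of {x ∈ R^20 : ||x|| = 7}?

S = n·V_n(r)/r = 20·V_20(7)/7 (volume-to-surface relation), giving 1628413597910449·π^10/25920 ≈ 5.8834e+15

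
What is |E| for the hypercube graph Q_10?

Number of 1-faces = C(10,1)·2^(10-1) = 10·512 = 5120.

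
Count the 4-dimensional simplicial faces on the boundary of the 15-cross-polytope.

Number of 4-faces = 2^(4+1) · C(15,4+1) = 32 · 3003 = 96096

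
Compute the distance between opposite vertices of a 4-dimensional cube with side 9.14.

||(9.14,9.14,...,9.14)|| = √(4)·9.14 = 18.28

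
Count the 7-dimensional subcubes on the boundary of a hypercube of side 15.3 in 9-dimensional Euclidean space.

Number of 7-faces = C(9,7) · 2^(9-7) = 36 · 4 = 144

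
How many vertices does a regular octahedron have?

Number of vertices = 2n = 6.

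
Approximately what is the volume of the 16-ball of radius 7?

Volume = π^{16/2}·(7)^16/Γ(9) = 4747561509943·π^8/5760 ≈ 7.82073e+12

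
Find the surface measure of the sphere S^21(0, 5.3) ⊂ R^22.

The surface area of an n-ball is 2π^(n/2) r^(n-1) / Γ(n/2). For n=22, r=5.3: 2.62851e+14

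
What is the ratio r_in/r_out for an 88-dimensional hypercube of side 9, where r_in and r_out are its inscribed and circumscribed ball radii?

r_in = 9/2 (half the side); r_out = 9√88/2 (half the diagonal). Ratio = 1/√88 ≈ 0.1066.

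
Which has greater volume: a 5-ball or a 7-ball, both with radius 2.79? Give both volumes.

V_5(2.79) ≈ 889.856. V_7(2.79) ≈ 6217.41. The 7-ball is larger.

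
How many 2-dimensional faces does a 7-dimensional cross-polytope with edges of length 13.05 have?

An n-cross-polytope has 2^(k+1)·C(n,k+1) k-faces. Here 2^3·C(7,3) = 8·35 = 280.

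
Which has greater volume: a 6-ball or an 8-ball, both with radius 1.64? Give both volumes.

V_6(1.64) ≈ 100.545. V_8(1.64) ≈ 212.392. The 8-ball is larger.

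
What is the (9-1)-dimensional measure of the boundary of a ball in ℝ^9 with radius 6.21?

|∂B_9(6.21)| ≈ 6.56588e+07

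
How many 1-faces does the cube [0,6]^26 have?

The 26-cube has n·2^(n-1) = 26·2^25 = 26·33554432 = 872415232 edges.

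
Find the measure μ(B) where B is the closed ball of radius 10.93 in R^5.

V_5(10.93) = π^(5/2) · (10.93)^5 / Γ(5/2 + 1) ≈ 821106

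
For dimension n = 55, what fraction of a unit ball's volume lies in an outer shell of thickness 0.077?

1 - (1-0.077)^55 ≈ 0.987807 ≈ 98.78%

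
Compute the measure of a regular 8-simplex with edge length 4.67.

V_8 = √(9) · 4.67^8 / (8! · 2^(8/2)) ≈ 1.052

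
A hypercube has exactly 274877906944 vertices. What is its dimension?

2^n = 274877906944 ⇒ n = log_2(274877906944) = 38.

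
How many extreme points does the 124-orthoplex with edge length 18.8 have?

The vertices are ±e_1, ..., ±e_124, so there are 2·124 = 248.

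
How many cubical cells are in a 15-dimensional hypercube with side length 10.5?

f_3(15-cube) = (15 choose 3) · 2^12 = 1863680.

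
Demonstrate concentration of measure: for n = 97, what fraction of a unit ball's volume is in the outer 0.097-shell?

1 - (1-0.097)^97 ≈ 0.99995 ≈ 99.9950%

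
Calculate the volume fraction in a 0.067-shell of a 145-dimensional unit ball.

V(inner)/V(outer) = ((1-0.067)/1)^145 ≈ 4.294e-05, so the shell fraction is 0.999957.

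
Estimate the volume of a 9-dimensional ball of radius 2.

V_9(2) = π^(9/2) · (2)^9 / Γ(9/2 + 1) = 16384·π^4/945 ≈ 1688.84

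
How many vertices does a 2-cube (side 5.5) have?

Number of vertices = 2^2 = 4.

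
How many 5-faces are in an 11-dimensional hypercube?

f_5(11-cube) = (11 choose 5) · 2^6 = 29568.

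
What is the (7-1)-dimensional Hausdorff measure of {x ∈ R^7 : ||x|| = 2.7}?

|∂B_7(2.7)| ≈ 12813.3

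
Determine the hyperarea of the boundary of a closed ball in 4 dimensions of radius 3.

|∂B_4(3)| = 54·π^2 ≈ 532.959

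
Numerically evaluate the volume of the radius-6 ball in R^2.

Volume = π^{2/2}·(6)^2/Γ(2) = 36·π ≈ 113.097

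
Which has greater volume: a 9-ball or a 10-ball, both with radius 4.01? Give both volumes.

V_9(4.01) ≈ 884335. V_10(4.01) ≈ 2.74165e+06. The 10-ball is larger.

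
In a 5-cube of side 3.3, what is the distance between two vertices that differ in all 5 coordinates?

The space diagonal of an n-cube of side s is s√n. Here 3.3·√5 ≈ 7.37902.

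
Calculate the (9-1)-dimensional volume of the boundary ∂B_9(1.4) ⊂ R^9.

S = n·V_n(r)/r = 9·V_9(1.4)/1.4 (volume-to-surface relation), giving 438.111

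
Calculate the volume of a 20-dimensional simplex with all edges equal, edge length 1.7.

V_20 = √(21) · 1.7^20 / (20! · 2^(20/2)) ≈ 7.4759e-17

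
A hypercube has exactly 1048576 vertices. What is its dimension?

n = log_2(1048576) = 20.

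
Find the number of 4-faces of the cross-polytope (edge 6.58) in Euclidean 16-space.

An n-cross-polytope has 2^(k+1)·C(n,k+1) k-faces. Here 2^5·C(16,5) = 32·4368 = 139776.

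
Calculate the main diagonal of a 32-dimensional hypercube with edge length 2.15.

d = √(2.15² + 2.15² + ... + 2.15²) [32 terms] = √(32·2.15²) = 2.15√32 ≈ 12.1622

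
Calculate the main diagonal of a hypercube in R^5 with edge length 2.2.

||(2.2,2.2,...,2.2)|| = √(5)·2.2 ≈ 4.91935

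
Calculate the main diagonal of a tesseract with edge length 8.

Diagonal = √4 · 8 = 16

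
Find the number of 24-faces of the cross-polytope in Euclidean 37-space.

An n-cross-polytope has 2^(k+1)·C(n,k+1) k-faces. Here 2^25·C(37,25) = 33554432·1852482996 = 62159014720438272.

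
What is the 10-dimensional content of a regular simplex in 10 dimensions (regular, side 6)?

V_10 = √(11) · 6^10 / (10! · 2^(10/2)) ≈ 1.72701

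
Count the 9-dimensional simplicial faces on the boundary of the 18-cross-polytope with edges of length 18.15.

Each 9-face is the convex hull of 10 vertices, one chosen as ±e_i from each of 10 distinct axes: 2^10·C(18,10) = 44808192.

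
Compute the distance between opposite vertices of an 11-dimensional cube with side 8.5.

d = √(8.5² + 8.5² + ... + 8.5²) [11 terms] = √(11·8.5²) = 8.5√11 ≈ 28.1913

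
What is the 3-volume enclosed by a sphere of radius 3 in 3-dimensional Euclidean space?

V = 36·π ≈ 113.097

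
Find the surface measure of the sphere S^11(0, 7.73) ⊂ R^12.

S = n·V_n(r)/r = 12·V_12(7.73)/7.73 (volume-to-surface relation), giving 9.43458e+10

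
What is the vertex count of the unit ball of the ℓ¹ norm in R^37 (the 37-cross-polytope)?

An n-cross-polytope has 2n vertices; here n = 37, giving 74.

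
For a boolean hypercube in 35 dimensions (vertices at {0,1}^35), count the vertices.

The 35-cube has 2^35 = 34359738368 vertices.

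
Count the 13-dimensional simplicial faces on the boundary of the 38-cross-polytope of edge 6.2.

Each 13-face is the convex hull of 14 vertices, one chosen as ±e_i from each of 14 distinct axes: 2^14·C(38,14) = 158425974374400.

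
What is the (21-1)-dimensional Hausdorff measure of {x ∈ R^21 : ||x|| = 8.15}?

S = n·V_n(r)/r = 21·V_21(8.15)/8.15 (volume-to-surface relation), giving 4.89688e+17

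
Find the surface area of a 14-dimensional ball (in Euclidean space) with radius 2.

S_14(2) = 2·π^(14/2)·(2)^13 / Γ(14/2) = 1024·π^7/45 ≈ 68728.5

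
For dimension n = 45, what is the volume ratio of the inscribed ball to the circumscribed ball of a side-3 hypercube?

The radii are 3/2 and 3√45/2, so the volume ratio is (1/√45)^45 = 45^{-45/2} ≈ 6.34919e-38.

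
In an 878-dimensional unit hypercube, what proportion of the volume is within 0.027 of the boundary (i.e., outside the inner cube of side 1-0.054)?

The inner cube has side 1-2·0.027 = 0.946 and volume (0.946)^878 ≈ 6.799e-22, so the shell holds 1 - 6.799e-22 of the volume.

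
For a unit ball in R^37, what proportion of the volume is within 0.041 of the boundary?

Shell fraction = 1 - (1-0.041)^37 ≈ 0.787534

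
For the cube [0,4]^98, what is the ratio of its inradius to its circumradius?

r_in = 4/2 (half the side); r_out = 4√98/2 (half the diagonal). Ratio = 1/√98 ≈ 0.101015.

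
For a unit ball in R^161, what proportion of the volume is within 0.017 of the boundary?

Shell fraction = 1 - (1-0.017)^161 ≈ 0.936742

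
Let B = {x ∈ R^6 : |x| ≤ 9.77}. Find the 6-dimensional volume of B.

The n-ball volume is π^(n/2)·r^n/Γ(n/2+1). With n=6, r=9.77: V ≈ 4.49434e+06.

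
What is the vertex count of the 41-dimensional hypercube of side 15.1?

Each vertex is a binary string of length 41, so there are 2^41 = 2199023255552.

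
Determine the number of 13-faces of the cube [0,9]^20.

Choose 13 of 20 axes to span the face (C(20,13) = 77520 ways), then fix each of the remaining 7 coordinates at one of its two extreme values (2^7 = 128 ways): 77520·128 = 9922560.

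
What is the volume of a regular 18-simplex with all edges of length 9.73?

Volume = 9.73^18 · √(19/2^18) / 18! ≈ 0.812451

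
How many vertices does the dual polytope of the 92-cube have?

The vertices are ±e_1, ..., ±e_92, so there are 2·92 = 184.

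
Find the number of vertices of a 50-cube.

An n-cube has 2^n vertices; for n = 50 that is 2^50 = 1125899906842624.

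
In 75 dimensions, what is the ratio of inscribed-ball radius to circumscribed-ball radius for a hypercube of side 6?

Ratio = (s/2)/(s√75/2) = 75^(-1/2) ≈ 0.11547.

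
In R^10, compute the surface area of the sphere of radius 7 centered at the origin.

The surface area of an n-ball is 2π^(n/2) r^(n-1) / Γ(n/2). For n=10, r=7: 40353607·π^5/12 ≈ 1.02908e+09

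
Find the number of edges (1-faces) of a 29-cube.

f_1(29-cube) = (29 choose 1) · 2^28 = 7784628224.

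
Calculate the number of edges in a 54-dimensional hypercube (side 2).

Each of the 2^54 = 18014398509481984 vertices has degree 54; total edges = 54·2^54/2 = 486388759756013568.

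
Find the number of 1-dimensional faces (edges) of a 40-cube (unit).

Each of the 2^40 = 1099511627776 vertices has degree 40; total edges = 40·2^40/2 = 21990232555520.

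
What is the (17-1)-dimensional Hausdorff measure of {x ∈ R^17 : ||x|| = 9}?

|∂B_17(9)| = 11712917736940032·π^8/25025 ≈ 4.44109e+15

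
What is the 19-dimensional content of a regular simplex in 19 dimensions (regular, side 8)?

V_19 = √(20) · 8^19 / (19! · 2^(19/2)) ≈ 0.0073172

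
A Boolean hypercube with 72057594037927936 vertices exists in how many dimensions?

Since 2^n = 72057594037927936, we have n = 56.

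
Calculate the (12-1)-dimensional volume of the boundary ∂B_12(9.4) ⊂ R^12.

|∂B_12(9.4)| ≈ 8.11249e+11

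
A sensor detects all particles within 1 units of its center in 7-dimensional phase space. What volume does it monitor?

V_7(1) = π^(7/2) · (1)^7 / Γ(7/2 + 1) = 16·π^3/105 ≈ 4.72477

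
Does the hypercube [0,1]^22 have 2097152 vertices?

False. The 22-cube has 2^22 = 4194304 vertices.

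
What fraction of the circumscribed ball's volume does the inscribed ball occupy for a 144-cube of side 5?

The radii are 5/2 and 5√144/2, so the volume ratio is (1/√144)^144 = 144^{-144/2} ≈ 3.96187e-156.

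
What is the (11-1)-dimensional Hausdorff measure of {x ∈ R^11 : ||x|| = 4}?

S_11(4) = 2·π^(11/2)·(4)^10 / Γ(11/2) = 67108864·π^5/945 ≈ 2.17319e+07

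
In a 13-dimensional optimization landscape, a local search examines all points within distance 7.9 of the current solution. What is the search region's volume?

The n-ball volume is π^(n/2)·r^n/Γ(n/2+1). With n=13, r=7.9: V ≈ 4.25102e+11.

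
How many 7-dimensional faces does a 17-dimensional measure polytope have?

Number of 7-faces = C(17,7) · 2^(17-7) = 19448 · 1024 = 19914752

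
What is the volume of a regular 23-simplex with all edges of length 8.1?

V_23 = √(24) · 8.1^23 / (23! · 2^(23/2)) ≈ 5.13951e-05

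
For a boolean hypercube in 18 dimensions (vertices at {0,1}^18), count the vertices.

The 18-cube has 2^18 = 262144 vertices.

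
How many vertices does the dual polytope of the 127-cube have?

An n-cross-polytope has 2n vertices; here n = 127, giving 254.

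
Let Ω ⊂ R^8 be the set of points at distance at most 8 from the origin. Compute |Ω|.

V_8(8) = π^(8/2) · (8)^8 / Γ(8/2 + 1) = 2097152·π^4/3 ≈ 6.80939e+07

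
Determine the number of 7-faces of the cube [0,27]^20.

Number of 7-faces = C(20,7) · 2^(20-7) = 77520 · 8192 = 635043840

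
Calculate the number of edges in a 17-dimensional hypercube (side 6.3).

Number of 1-faces = C(17,1)·2^(17-1) = 17·65536 = 1114112.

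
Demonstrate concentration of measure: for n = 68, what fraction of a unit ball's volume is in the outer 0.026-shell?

1 - (1-0.026)^68 ≈ 0.833272 ≈ 83.33%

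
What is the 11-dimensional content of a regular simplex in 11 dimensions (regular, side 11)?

V = (11^11 / 11!) · √((11+1) / 2^11) ≈ 547.129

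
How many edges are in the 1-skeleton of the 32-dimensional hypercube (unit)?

Each of the 2^32 = 4294967296 vertices has degree 32; total edges = 32·2^32/2 = 68719476736.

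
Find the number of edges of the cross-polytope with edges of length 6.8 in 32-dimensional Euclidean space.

An n-cross-polytope has 2^(k+1)·C(n,k+1) k-faces. Here 2^2·C(32,2) = 4·496 = 1984.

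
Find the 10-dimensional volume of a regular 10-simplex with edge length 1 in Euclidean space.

Volume = 1^10 · √(11/2^10) / 10! ≈ 2.85617e-08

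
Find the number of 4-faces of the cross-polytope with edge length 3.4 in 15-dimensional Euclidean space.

Number of 4-faces = 2^(4+1) · C(15,4+1) = 32 · 3003 = 96096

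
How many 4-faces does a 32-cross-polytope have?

Number of 4-faces = 2^(4+1) · C(32,4+1) = 32 · 201376 = 6444032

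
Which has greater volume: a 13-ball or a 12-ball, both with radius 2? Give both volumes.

V_13(2) ≈ 7459.87. V_12(2) ≈ 5469.24. The 13-ball is larger.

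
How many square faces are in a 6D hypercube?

Choose 2 of 6 axes to span the face (C(6,2) = 15 ways), then fix each of the remaining 4 coordinates at one of its two extreme values (2^4 = 16 ways): 15·16 = 240.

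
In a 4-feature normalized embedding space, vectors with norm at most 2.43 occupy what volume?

Volume = π^{4/2}·(2.43)^4/Γ(3) ≈ 172.066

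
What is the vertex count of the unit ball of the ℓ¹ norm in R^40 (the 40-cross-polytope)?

The vertices are ±e_1, ..., ±e_40, so there are 2·40 = 80.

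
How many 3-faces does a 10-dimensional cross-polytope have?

Number of 3-faces = 2^(3+1) · C(10,3+1) = 16 · 210 = 3360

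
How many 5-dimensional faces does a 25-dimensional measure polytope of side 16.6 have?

An n-cube has C(n,k)·2^(n-k) k-faces. Here C(25,5)·2^20 = 53130·1048576 = 55710842880.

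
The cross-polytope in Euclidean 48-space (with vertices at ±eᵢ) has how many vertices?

An n-cross-polytope has 2n vertices; here n = 48, giving 96.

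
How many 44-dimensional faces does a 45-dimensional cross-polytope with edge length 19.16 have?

An n-cross-polytope has 2^(k+1)·C(n,k+1) k-faces. Here 2^45·C(45,45) = 35184372088832·1 = 35184372088832.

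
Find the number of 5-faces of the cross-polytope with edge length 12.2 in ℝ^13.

Number of 5-faces = 2^(5+1) · C(13,5+1) = 64 · 1716 = 109824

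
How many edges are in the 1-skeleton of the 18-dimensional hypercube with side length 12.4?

Each of the 2^18 = 262144 vertices has degree 18; total edges = 18·2^18/2 = 2359296.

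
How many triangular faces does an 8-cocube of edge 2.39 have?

An n-cross-polytope has 2^(k+1)·C(n,k+1) k-faces. Here 2^3·C(8,3) = 8·56 = 448.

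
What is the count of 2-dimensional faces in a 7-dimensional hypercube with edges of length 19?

An n-cube has C(n,k)·2^(n-k) k-faces. Here C(7,2)·2^5 = 21·32 = 672.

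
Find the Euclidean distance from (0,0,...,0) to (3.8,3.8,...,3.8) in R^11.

||(3.8,3.8,...,3.8)|| = √(11)·3.8 ≈ 12.6032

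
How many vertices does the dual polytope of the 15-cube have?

Number of vertices = 2n = 30.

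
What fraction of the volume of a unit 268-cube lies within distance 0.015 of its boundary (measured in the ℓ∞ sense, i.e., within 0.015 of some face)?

Shell fraction = 1 - (1-0.03)^268 ≈ 0.999715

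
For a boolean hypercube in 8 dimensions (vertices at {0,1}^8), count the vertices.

Number of vertices = 2^8 = 256.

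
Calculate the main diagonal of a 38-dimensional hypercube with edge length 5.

||(5,5,...,5)|| = √(38)·5 ≈ 30.8221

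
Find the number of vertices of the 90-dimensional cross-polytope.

The 90-dimensional cross-polytope has 2n = 2·90 = 180 vertices.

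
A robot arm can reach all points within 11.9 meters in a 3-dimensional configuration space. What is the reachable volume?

The n-ball volume is π^(n/2)·r^n/Γ(n/2+1). With n=3, r=11.9: V ≈ 7058.78.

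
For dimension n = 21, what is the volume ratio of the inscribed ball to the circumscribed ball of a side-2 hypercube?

Volume scales as r^n, and r_in/r_out = 1/√21, giving (1/√21)^21 ≈ 1.30827e-14.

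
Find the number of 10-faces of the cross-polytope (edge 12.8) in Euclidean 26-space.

An n-cross-polytope has 2^(k+1)·C(n,k+1) k-faces. Here 2^11·C(26,11) = 2048·7726160 = 15823175680.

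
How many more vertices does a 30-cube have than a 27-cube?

The 30-cube has 2^30 = 1073741824 vertices. The 27-cube has 2^27 = 134217728 vertices. Difference: 1073741824 - 134217728 = 939524096.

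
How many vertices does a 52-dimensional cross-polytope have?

The 52-dimensional cross-polytope has 2n = 2·52 = 104 vertices.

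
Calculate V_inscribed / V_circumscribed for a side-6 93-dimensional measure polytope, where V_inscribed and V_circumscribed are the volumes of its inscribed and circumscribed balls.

Volume scales as r^n, and r_in/r_out = 1/√93, giving (1/√93)^93 ≈ 2.92108e-92.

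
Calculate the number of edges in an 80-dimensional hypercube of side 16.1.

Each of the 2^80 = 1208925819614629174706176 vertices has degree 80; total edges = 80·2^80/2 = 48357032784585166988247040.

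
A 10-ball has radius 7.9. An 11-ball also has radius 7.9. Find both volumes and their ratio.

V_10(7.9) ≈ 2.41457e+09. V_11(7.9) ≈ 1.4093e+10. Ratio V_10/V_11 ≈ 0.1713.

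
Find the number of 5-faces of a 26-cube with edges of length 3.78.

Number of 5-faces = C(26,5) · 2^(26-5) = 65780 · 2097152 = 137950658560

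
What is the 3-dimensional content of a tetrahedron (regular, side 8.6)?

Volume = (√2/12) · 8.6³ = 74.9599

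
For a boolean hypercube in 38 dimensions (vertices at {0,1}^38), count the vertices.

An n-cube has 2^n vertices; for n = 38 that is 2^38 = 274877906944.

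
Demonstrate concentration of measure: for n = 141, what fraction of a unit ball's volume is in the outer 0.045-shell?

1 - (1-0.045)^141 ≈ 0.998485 ≈ 99.85%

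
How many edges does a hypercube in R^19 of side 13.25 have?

Number of 1-faces = C(19,1)·2^(19-1) = 19·262144 = 4980736.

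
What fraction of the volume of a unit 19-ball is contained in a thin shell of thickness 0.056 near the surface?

1 - (1-0.056)^19 ≈ 0.665445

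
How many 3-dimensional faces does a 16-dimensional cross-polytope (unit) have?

Each 3-face is the convex hull of 4 vertices, one chosen as ±e_i from each of 4 distinct axes: 2^4·C(16,4) = 29120.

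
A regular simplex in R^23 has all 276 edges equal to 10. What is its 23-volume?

V = (10^23 / 23!) · √((23+1) / 2^23) ≈ 0.00654284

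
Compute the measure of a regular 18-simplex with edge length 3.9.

V = (3.9^18 / 18!) · √((18+1) / 2^18) ≈ 5.79334e-08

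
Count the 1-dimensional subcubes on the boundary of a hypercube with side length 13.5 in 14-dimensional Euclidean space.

An n-cube has C(n,k)·2^(n-k) k-faces. Here C(14,1)·2^13 = 14·8192 = 114688.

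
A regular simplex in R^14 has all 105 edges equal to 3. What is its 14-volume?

V = (3^14 / 14!) · √((14+1) / 2^14) ≈ 1.66006e-06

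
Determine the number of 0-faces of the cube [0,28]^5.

Choose 0 of 5 axes to span the face (C(5,0) = 1 way), then fix each of the remaining 5 coordinates at one of its two extreme values (2^5 = 32 ways): 1·32 = 32.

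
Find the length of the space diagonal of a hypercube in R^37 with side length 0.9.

d = √(0.9² + 0.9² + ... + 0.9²) [37 terms] = √(37·0.9²) = 0.9√37 ≈ 5.47449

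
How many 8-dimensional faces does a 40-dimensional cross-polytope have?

Number of 8-faces = 2^(8+1) · C(40,8+1) = 512 · 273438880 = 140000706560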